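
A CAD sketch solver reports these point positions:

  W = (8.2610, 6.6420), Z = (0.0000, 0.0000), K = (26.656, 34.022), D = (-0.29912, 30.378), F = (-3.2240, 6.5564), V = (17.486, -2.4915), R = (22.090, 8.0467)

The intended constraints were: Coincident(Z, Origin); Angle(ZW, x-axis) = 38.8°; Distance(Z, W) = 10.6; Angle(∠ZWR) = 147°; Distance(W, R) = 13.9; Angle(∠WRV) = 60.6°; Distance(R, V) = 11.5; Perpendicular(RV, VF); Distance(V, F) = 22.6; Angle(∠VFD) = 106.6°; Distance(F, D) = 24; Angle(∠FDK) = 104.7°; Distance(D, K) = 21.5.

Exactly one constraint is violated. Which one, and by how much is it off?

Distance(D, K) = 21.5 — off by 5.70.

Z = (0.00, 0.00) ✓; ZW at 38.80° ✓; |ZW| = 10.60 ✓; ∠ZWR = 147.0° ✓; |WR| = 13.90 ✓; ∠WRV = 60.60° ✓; |RV| = 11.50 ✓; ∠(RV, VF) = 90.00° ✓; |VF| = 22.60 ✓; ∠VFD = 106.6° ✓; |FD| = 24.00 ✓; ∠FDK = 104.7° ✓; |DK| = 27.20 ✗.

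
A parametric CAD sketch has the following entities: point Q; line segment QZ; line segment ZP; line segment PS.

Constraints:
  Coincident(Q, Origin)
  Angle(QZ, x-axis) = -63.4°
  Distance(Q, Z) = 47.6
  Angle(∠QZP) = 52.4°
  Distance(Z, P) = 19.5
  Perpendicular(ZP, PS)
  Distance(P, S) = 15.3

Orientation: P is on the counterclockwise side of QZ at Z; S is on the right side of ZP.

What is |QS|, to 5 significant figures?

53.865

Q is at the origin; QZ runs at -63.4° with length 47.6, so Z = 47.6·(cos -63.4°, sin -63.4°) = (21.313, -42.562). ∠QZP = 52.4°, so ZP runs at -63.4° + (180° − 52.4°) = 64.200° from the x-axis; with |ZP| = 19.5, P = Z + 19.5·(cos 64.200°, sin 64.200°) = (29.800, -25.006). ZP is perpendicular to PS; with |PS| = 15.3 on the right of ZP, S = P + 15.3·(0.90032, -0.43523) = (43.575, -31.665). Then |QS| = |S − Q| = 53.865.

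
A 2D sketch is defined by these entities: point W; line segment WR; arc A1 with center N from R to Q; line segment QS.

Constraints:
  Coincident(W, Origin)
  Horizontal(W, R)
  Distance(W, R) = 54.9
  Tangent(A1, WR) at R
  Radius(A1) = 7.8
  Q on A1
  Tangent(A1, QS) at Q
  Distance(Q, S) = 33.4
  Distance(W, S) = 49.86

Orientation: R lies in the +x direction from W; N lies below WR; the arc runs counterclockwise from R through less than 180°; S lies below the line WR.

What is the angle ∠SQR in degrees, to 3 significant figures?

146°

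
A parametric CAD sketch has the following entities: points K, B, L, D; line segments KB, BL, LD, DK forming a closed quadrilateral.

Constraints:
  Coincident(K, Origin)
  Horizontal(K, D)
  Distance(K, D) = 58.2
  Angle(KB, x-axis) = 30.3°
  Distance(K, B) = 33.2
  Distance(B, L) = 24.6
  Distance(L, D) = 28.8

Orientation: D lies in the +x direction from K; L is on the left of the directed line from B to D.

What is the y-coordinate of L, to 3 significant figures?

27.8

K is at the origin; K and D share the same y with |KD| = 58.2 and D in +x, so D = (58.2, 0). KB runs at 30.3° with |KB| = 33.2, so B = (28.7, 16.8). L is determined by |BL| = 24.6 and |LD| = 28.8 together: it lies at the intersection of circle(B, 24.6) and circle(D, 28.8). With |BD| = 34.0, the foot of the radical line on BD is 13.7 from B and the perpendicular offset is √(24.6² − 13.7²) = 20.4. Taking the left-of-BD solution: L = (50.6, 27.8).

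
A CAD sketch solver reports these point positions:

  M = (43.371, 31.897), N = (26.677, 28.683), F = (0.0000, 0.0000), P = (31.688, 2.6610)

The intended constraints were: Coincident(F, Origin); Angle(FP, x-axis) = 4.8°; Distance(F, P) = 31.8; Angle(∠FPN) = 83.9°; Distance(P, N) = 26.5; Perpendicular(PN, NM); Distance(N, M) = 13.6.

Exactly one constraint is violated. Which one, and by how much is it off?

Distance(N, M) = 13.6 — off by 3.40.

F = (0.00, 0.00) ✓; FP at 4.800° ✓; |FP| = 31.80 ✓; ∠FPN = 83.90° ✓; |PN| = 26.50 ✓; ∠(PN, NM) = 90.00° ✓; |NM| = 17.00 ✗.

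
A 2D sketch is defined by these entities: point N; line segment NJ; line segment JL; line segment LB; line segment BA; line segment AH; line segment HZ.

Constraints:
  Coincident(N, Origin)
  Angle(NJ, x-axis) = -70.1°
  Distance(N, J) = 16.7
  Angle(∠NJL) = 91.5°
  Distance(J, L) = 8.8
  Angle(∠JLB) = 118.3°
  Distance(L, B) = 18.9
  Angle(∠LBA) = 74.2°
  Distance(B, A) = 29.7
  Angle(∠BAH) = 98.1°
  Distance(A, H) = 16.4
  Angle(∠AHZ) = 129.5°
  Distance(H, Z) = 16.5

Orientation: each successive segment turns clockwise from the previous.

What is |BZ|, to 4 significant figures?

35.27

∠BAH = 98.1° gives AH at -48.00° from the x-axis; with |AH| = 16.4, H = (18.70, -2.312). ∠AHZ = 129.5° gives HZ at -98.50° from the x-axis; with |HZ| = 16.5, Z = (16.26, -18.63). Then |BZ| = |Z − B| = 35.27.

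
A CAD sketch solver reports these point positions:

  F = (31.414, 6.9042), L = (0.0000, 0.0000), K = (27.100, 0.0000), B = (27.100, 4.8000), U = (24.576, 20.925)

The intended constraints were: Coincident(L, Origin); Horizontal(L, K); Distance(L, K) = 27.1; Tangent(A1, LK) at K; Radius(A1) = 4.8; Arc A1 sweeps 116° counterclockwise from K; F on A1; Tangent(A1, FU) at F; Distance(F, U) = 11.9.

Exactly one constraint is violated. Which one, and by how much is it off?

Distance(F, U) = 11.9 — off by 3.70.

L = (0.00, 0.00) ✓; L.y = 0.00, K.y = 0.00 ✓; |LK| = 27.10 ✓; ∠(BK, KL) = 90.00° ✓; |BK| = 4.800 ✓; bearing(B→F) − bearing(B→K) = 116.0° ✓; |BF| = 4.800 ✓; ∠(BF, FU) = 90.00° ✓; |FU| = 15.60 ✗.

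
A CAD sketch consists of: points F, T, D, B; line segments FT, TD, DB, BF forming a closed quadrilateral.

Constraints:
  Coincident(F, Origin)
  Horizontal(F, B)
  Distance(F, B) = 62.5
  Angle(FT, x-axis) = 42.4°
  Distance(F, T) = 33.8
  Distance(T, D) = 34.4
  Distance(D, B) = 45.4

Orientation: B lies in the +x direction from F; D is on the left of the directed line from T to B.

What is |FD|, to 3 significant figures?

68.2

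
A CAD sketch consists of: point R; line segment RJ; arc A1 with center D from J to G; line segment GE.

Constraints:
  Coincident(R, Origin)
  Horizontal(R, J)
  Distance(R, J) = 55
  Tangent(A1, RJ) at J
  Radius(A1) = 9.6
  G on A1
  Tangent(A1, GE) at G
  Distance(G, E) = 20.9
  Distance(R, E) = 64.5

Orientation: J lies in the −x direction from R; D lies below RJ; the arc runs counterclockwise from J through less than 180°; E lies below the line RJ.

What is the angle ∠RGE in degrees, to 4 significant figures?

78.79°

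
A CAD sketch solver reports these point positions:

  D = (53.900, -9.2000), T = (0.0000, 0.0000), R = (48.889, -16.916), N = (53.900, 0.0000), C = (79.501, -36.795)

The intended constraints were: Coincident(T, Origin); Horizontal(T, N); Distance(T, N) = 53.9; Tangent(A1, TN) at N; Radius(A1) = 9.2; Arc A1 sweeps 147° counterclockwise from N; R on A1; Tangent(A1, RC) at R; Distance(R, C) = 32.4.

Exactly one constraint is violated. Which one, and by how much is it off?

Distance(R, C) = 32.4 — off by 4.10.

T = (0.00, 0.00) ✓; T.y = 0.00, N.y = 0.00 ✓; |TN| = 53.90 ✓; ∠(DN, NT) = 90.00° ✓; |DN| = 9.200 ✓; bearing(D→R) − bearing(D→N) = 147.0° ✓; |DR| = 9.200 ✓; ∠(DR, RC) = 90.00° ✓; |RC| = 36.50 ✗.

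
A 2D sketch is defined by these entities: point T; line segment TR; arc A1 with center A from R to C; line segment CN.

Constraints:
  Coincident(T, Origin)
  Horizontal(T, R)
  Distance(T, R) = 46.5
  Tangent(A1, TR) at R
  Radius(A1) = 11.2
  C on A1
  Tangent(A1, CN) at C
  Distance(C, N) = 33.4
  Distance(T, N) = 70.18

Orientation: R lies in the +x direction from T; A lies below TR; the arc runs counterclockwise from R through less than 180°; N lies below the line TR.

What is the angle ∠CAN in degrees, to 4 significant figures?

71.46°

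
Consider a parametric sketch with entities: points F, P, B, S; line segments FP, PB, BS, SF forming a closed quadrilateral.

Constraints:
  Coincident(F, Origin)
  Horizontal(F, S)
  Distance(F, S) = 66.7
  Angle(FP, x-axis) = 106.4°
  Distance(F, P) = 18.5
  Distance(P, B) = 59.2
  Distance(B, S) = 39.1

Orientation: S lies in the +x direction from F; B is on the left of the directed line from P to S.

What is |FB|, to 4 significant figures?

62.46

Checks: |PB| = 59.20 ✓; |BS| = 39.10 ✓.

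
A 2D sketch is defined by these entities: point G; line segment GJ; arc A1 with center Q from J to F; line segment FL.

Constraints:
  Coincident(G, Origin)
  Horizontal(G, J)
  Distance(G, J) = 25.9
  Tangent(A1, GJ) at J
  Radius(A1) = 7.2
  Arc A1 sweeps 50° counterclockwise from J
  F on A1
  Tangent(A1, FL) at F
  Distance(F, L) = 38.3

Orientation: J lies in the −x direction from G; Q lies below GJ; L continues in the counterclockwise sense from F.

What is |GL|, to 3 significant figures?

64.5

G is at the origin; GJ is horizontal with |GJ| = 25.9 and J on the −x side, so J = (-25.9, 0.00). Since A1 is tangent to GJ there, QJ ⟂ GJ, so Q = J + (0, -7.2) = (-25.9, -7.20). On A1, J sits at bearing 90° from Q; a 50° counterclockwise sweep puts F at bearing 140°, so F = Q + 7.2·(cos 140°, sin 140°) = (-31.4, -2.57). A1 meets FL tangentially, so QF is at right angles to FL, so FL runs along (−sin 140°, cos 140°); with |FL| = 38.3, L = (-56.0, -31.9). Then |GL| = |L − G| = 64.5.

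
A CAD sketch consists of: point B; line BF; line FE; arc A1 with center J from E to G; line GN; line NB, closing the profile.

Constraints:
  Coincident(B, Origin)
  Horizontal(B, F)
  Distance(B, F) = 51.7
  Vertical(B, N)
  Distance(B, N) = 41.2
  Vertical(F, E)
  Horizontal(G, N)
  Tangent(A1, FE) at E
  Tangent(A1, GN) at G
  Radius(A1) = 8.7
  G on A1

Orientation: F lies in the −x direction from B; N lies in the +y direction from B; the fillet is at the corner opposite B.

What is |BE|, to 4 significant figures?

61.07

B is at the origin; BF is horizontal with |BF| = 51.7 and F on the −x side, so F = (-51.70, 0.000). BN is vertical with |BN| = 41.2 and N on the +y side, so N = (0.000, 41.20). The virtual corner opposite B is at (-51.70, 41.20). Since A1 is tangent to FE there, JE ⟂ FE and the tangent condition forces JG to be normal to GN, with radius 8.7, so the center J sits 8.7 in from both sides at J = (-43.00, 32.50). That places the tangent points at E = (-51.70, 32.50) on FE and G = (-43.00, 41.20) on GN. Then |BE| = |E − B| = 61.07.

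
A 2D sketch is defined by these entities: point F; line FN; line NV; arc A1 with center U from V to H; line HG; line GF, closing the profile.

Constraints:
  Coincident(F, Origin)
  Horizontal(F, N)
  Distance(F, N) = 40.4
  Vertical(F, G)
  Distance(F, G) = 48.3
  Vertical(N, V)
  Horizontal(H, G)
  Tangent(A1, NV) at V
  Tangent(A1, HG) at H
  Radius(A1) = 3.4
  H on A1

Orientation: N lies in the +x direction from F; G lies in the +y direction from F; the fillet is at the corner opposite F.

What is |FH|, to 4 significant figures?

60.84

The virtual corner opposite F is at (40.40, 48.30). Tangency of A1 to NV means the radius UV is perpendicular to NV and since A1 is tangent to HG there, UH ⟂ HG, with radius 3.4, so the center U sits 3.4 in from both sides at U = (37.00, 44.90). That places the tangent points at V = (40.40, 44.90) on NV and H = (37.00, 48.30) on HG. Then |FH| = |H − F| = 60.84.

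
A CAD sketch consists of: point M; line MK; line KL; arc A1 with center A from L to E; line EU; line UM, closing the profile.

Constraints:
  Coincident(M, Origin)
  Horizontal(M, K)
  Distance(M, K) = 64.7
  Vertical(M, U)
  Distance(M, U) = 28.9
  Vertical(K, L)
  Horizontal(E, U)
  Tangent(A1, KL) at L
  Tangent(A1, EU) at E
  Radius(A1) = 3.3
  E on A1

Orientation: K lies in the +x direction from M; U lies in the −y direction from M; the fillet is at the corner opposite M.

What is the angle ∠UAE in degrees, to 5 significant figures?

86.924°

M is at the origin; M and K share the same y with |MK| = 64.7 and K on the +x side, so K = (64.700, 0.0000). M and U share the same x with |MU| = 28.9 and U on the −y side, so U = (0.0000, -28.900). The virtual corner opposite M is at (64.700, -28.900). Tangency of A1 to KL means the radius AL is perpendicular to KL and tangency of A1 to EU means the radius AE is perpendicular to EU, with radius 3.3, so the center A sits 3.3 in from both sides at A = (61.400, -25.600). That places the tangent points at L = (64.700, -25.600) on KL and E = (61.400, -28.900) on EU. Then cos ∠UAE = AU·AE / (|AU||AE|), giving 86.924°.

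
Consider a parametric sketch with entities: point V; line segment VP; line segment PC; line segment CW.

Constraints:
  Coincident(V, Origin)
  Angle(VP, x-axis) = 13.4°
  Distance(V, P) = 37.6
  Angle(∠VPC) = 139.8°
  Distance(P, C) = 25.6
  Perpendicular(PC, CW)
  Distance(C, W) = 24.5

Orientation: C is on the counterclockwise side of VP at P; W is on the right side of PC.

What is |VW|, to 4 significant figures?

73.00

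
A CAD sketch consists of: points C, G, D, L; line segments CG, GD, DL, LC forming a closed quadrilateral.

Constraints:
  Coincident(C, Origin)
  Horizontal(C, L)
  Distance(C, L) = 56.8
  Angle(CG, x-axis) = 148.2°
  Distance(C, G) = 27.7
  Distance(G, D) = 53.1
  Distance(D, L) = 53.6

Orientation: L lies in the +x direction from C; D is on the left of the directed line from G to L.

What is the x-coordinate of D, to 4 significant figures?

22.45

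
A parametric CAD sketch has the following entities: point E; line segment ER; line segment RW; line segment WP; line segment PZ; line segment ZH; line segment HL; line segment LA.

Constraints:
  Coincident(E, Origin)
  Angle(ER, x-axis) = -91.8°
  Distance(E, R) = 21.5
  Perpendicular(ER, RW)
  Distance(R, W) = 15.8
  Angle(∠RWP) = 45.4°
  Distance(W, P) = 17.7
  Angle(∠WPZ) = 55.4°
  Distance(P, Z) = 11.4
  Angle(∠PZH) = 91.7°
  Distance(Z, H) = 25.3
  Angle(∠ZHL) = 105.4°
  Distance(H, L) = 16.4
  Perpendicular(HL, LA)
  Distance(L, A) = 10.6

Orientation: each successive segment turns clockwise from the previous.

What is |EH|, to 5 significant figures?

36.422

∠WPZ = 55.4° gives PZ at -81.000° from the x-axis; with |PZ| = 11.4, Z = (-1.8663, -20.046). ∠PZH = 91.7° gives ZH at -169.30° from the x-axis; with |ZH| = 25.3, H = (-26.726, -24.744). Then |EH| = |H − E| = 36.422.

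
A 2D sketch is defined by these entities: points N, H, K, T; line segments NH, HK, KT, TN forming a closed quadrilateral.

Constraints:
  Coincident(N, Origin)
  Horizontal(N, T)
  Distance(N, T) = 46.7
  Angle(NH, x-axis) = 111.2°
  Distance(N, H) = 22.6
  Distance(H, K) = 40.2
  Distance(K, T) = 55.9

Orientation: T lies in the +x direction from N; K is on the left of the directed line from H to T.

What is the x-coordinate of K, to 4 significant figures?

20.41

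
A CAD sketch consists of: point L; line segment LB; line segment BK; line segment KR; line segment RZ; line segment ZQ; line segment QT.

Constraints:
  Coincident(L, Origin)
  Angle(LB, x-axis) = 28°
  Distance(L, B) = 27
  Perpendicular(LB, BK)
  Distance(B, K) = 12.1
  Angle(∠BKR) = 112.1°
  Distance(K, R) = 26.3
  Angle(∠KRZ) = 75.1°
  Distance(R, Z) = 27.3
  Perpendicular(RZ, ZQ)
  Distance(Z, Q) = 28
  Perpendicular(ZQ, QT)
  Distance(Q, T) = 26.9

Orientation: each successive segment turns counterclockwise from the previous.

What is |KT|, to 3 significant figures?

6.87

L is at the origin; LB runs at 28.0° with length 27.0, so B = (23.8, 12.7). LB ⟂ BK, so BK runs at 118°; with |BK| = 12.1, K = (18.2, 23.4). ∠BKR = 112.1° gives KR at -174° from the x-axis; with |KR| = 26.3, R = (-8.00, 20.7). ∠KRZ = 75.1° gives RZ at -69.2° from the x-axis; with |RZ| = 27.3, Z = (1.69, -4.86). RZ ⟂ ZQ, so ZQ runs at 20.8°; with |ZQ| = 28.0, Q = (27.9, 5.08). ZQ is perpendicular to QT, so QT runs at 111°; with |QT| = 26.9, T = (18.3, 30.2). Then |KT| = |T − K| = 6.87.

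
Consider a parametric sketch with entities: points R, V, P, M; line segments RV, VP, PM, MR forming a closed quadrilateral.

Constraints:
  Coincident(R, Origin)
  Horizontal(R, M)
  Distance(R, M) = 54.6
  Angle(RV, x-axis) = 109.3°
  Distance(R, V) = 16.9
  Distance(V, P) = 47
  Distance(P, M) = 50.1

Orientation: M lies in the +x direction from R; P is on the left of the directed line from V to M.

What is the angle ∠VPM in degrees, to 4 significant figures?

79.70°

Checks: |VP| = 47.00 ✓; |PM| = 50.10 ✓.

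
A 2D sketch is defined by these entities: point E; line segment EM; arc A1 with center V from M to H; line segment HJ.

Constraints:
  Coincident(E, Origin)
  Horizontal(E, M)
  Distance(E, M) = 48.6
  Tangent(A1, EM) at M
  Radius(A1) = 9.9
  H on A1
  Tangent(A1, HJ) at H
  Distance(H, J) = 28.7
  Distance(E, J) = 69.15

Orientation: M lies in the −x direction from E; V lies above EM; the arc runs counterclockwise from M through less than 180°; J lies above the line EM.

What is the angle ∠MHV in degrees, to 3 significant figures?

27.4°

Checks: E.y = 0.00, M.y = 0.00 ✓; |VH| = 9.900 ✓; ∠(VH, HJ) = 90.00° ✓; |HJ| = 28.70 ✓; |EJ| = 69.15 ✓.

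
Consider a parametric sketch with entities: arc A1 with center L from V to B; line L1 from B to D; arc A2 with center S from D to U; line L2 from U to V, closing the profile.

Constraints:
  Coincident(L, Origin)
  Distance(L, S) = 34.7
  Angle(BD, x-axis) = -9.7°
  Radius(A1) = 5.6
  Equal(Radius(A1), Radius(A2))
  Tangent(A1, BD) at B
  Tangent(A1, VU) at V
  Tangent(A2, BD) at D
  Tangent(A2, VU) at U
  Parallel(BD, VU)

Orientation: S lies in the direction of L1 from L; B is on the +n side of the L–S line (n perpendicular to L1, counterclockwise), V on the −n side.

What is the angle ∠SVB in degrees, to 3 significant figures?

80.8°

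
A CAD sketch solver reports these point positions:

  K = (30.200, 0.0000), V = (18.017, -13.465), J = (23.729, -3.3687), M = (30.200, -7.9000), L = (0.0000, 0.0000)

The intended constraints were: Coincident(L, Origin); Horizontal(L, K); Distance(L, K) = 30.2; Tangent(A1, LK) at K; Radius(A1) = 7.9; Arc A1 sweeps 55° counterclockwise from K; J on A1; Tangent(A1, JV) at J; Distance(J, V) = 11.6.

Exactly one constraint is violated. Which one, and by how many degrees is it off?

Tangent(A1, JV) at J — off by 5.50°.

L = (0.00, 0.00) ✓; L.y = 0.00, K.y = 0.00 ✓; |LK| = 30.20 ✓; ∠(MK, KL) = 90.00° ✓; |MK| = 7.900 ✓; bearing(M→J) − bearing(M→K) = 55.00° ✓; |MJ| = 7.900 ✓; ∠(MJ, JV) = 84.50° ✗; |JV| = 11.60 ✓.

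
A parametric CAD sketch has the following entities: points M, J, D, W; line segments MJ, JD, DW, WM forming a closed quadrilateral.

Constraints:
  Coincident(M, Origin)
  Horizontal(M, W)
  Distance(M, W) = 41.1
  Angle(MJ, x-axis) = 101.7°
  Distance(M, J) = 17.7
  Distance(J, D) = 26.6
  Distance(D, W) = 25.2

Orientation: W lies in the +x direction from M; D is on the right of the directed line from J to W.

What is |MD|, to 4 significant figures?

15.93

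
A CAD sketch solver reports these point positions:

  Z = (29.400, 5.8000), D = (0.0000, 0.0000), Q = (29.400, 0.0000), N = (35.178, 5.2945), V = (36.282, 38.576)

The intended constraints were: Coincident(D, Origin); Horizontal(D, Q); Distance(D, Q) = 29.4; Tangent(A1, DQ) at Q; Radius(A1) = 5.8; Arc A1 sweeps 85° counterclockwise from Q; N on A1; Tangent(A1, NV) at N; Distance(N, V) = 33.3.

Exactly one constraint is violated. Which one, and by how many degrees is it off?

Tangent(A1, NV) at N — off by 3.10°.

D = (0.00, 0.00) ✓; D.y = 0.00, Q.y = 0.00 ✓; |DQ| = 29.40 ✓; ∠(ZQ, QD) = 90.00° ✓; |ZQ| = 5.800 ✓; bearing(Z→N) − bearing(Z→Q) = 85.00° ✓; |ZN| = 5.800 ✓; ∠(ZN, NV) = 86.90° ✗; |NV| = 33.30 ✓.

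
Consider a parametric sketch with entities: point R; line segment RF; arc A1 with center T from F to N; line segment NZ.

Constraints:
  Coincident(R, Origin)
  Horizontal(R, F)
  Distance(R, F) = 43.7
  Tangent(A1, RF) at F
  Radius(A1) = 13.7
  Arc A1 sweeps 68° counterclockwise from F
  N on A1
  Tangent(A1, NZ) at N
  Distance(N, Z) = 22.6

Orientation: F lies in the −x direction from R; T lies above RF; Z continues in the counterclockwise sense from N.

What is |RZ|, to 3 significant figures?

37.1

R is at the origin; R and F share the same y with |RF| = 43.7 and F on the −x side, so F = (-43.7, 0.00). Since A1 is tangent to RF there, TF ⟂ RF, so T = F + (0, 13.7) = (-43.7, 13.7). On A1, F sits at bearing -90° from T; a 68° counterclockwise sweep puts N at bearing -22°, so N = T + 13.7·(cos -22°, sin -22°) = (-31.0, 8.57). The tangent condition forces TN to be normal to NZ, so NZ runs along (−sin -22°, cos -22°); with |NZ| = 22.6, Z = (-22.5, 29.5). Then |RZ| = |Z − R| = 37.1.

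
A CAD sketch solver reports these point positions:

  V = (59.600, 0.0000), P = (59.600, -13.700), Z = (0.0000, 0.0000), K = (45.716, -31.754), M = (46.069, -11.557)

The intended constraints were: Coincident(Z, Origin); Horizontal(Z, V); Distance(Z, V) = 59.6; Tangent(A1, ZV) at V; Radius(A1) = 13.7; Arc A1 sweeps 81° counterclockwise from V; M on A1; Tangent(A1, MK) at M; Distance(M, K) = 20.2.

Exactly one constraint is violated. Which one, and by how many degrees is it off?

Tangent(A1, MK) at M — off by 8.00°.

Z = (0.00, 0.00) ✓; Z.y = 0.00, V.y = 0.00 ✓; |ZV| = 59.60 ✓; ∠(PV, VZ) = 90.00° ✓; |PV| = 13.70 ✓; bearing(P→M) − bearing(P→V) = 81.00° ✓; |PM| = 13.70 ✓; ∠(PM, MK) = 82.00° ✗; |MK| = 20.20 ✓.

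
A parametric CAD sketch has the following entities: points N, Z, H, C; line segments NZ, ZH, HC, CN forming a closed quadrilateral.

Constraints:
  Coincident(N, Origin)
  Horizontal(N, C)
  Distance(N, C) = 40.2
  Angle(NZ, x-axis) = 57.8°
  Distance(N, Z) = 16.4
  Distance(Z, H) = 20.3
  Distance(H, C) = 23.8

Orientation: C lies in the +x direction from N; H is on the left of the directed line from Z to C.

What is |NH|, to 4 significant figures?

34.62

N is at the origin; NC is horizontal with |NC| = 40.2 and C in +x, so C = (40.2, 0). NZ runs at 57.8° with |NZ| = 16.4, so Z = (8.739, 13.88). H is determined by |ZH| = 20.3 and |HC| = 23.8 together: it lies at the intersection of circle(Z, 20.3) and circle(C, 23.8). With |ZC| = 34.39, the foot of the radical line on ZC is 14.95 from Z and the perpendicular offset is √(20.3² − 14.95²) = 13.73. Taking the left-of-ZC solution: H = (27.96, 20.41).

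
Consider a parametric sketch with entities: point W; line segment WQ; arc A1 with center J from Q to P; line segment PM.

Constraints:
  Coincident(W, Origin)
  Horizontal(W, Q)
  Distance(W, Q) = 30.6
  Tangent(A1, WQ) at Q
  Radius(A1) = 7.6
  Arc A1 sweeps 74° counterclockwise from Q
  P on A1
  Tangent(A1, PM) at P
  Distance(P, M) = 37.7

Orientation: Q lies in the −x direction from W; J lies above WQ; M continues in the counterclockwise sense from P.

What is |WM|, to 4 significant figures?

43.69

On A1, Q sits at bearing -90° from J; a 74° counterclockwise sweep puts P at bearing -16°, so P = J + 7.6·(cos -16°, sin -16°) = (-23.29, 5.505). Tangency of A1 to PM means the radius JP is perpendicular to PM, so PM runs along (−sin -16°, cos -16°); with |PM| = 37.7, M = (-12.90, 41.74). Then |WM| = |M − W| = 43.69.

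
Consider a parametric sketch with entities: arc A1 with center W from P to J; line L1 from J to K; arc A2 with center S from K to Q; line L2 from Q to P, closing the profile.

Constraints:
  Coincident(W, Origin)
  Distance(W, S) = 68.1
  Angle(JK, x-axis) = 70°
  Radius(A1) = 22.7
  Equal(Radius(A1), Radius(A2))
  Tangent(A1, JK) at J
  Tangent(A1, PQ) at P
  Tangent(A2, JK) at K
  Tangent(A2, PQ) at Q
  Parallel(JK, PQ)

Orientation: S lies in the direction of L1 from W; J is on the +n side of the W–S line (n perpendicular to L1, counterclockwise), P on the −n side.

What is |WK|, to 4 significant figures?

71.78

The slot axis is L1's direction at 70.0°, so u = (cos 70.0°, sin 70.0°) = (0.3420, 0.9397) and n = (−sin 70.0°, cos 70.0°) = (-0.9397, 0.3420). W is at the origin and S lies 68.1 along u from W, so S = 68.1·u = (23.29, 63.99). Tangency of A1 to both parallel lines with radius 22.7 puts J and P at W ± 22.7·n: J = (-21.33, 7.764), P = (21.33, -7.764). Equal radii place K and Q the same way about S: K = S + 22.7·n = (1.961, 71.76), Q = S − 22.7·n = (44.62, 56.23). Then |WK| = |K − W| = 71.78.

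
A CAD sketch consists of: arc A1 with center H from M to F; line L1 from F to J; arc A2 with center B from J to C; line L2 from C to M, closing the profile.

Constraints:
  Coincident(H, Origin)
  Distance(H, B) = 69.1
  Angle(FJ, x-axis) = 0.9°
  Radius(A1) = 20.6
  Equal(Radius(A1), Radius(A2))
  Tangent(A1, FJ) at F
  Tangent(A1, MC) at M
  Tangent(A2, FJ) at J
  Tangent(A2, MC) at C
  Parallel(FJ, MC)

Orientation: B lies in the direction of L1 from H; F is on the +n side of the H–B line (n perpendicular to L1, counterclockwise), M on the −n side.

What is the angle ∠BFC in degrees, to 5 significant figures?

14.205°

Tangency of A1 to both parallel lines with radius 20.6 puts F and M at H ± 20.6·n: F = (-0.32357, 20.597), M = (0.32357, -20.597). Equal radii place J and C the same way about B: J = B + 20.6·n = (68.768, 21.683), C = B − 20.6·n = (69.415, -19.512). Then cos ∠BFC = FB·FC / (|FB||FC|), giving 14.205°.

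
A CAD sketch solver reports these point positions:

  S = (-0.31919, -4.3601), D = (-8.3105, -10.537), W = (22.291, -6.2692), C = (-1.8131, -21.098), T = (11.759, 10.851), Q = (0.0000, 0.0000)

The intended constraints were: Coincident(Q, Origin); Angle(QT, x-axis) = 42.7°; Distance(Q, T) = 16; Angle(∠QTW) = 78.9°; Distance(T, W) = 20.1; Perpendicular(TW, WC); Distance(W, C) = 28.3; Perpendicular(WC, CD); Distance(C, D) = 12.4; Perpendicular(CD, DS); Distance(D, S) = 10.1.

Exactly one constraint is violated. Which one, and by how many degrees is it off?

Perpendicular(CD, DS) — off by 6.10°.

Q = (0.00, 0.00) ✓; QT at 42.70° ✓; |QT| = 16.00 ✓; ∠QTW = 78.90° ✓; |TW| = 20.10 ✓; ∠(TW, WC) = 90.00° ✓; |WC| = 28.30 ✓; ∠(WC, CD) = 90.00° ✓; |CD| = 12.40 ✓; ∠(CD, DS) = 83.90° ✗; |DS| = 10.10 ✓.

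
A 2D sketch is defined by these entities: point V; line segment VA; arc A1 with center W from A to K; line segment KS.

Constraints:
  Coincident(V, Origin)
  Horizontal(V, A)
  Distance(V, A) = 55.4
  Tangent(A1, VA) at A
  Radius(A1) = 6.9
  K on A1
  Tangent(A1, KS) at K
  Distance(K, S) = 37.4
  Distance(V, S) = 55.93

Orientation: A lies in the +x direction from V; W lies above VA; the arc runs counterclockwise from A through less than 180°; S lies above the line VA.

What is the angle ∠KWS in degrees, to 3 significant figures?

79.5°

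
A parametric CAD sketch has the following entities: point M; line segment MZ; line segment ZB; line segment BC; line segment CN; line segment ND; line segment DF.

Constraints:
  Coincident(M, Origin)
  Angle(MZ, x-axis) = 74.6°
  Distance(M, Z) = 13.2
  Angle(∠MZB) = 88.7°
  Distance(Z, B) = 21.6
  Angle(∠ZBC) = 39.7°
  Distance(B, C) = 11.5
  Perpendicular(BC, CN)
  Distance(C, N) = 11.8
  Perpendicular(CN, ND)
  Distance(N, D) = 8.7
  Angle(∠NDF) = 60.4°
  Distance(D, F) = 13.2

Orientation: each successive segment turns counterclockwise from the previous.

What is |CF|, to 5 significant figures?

2.2037

M is at the origin; MZ runs at 74.6° with length 13.2, so Z = (3.5053, 12.726). ∠MZB = 88.7° gives ZB at 165.90° from the x-axis; with |ZB| = 21.6, B = (-17.444, 17.988). ∠ZBC = 39.7° gives BC at -53.800° from the x-axis; with |BC| = 11.5, C = (-10.652, 8.7081). BC ⟂ CN, so CN runs at 36.200°; with |CN| = 11.8, N = (-1.1298, 15.677). CN is perpendicular to ND, so ND runs at 126.20°; with |ND| = 8.7, D = (-6.2681, 22.698). ∠NDF = 60.4° gives DF at -114.20° from the x-axis; with |DF| = 13.2, F = (-11.679, 10.658). Then |CF| = |F − C| = 2.2037.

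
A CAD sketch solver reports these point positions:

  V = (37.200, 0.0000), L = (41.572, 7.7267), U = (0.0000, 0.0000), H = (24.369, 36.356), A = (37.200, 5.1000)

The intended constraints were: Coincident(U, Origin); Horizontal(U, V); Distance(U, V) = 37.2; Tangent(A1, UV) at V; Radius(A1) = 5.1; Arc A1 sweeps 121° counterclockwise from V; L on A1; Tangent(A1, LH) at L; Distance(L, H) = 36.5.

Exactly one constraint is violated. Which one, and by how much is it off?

Distance(L, H) = 36.5 — off by 3.10.

U = (0.00, 0.00) ✓; U.y = 0.00, V.y = 0.00 ✓; |UV| = 37.20 ✓; ∠(AV, VU) = 90.00° ✓; |AV| = 5.100 ✓; bearing(A→L) − bearing(A→V) = 121.0° ✓; |AL| = 5.100 ✓; ∠(AL, LH) = 90.00° ✓; |LH| = 33.40 ✗.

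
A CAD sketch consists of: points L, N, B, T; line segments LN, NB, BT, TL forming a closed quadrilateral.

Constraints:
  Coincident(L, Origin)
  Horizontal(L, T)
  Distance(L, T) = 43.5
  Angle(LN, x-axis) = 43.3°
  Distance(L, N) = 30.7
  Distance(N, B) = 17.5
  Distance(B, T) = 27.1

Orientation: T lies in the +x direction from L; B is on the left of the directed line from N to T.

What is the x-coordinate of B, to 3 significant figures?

38.9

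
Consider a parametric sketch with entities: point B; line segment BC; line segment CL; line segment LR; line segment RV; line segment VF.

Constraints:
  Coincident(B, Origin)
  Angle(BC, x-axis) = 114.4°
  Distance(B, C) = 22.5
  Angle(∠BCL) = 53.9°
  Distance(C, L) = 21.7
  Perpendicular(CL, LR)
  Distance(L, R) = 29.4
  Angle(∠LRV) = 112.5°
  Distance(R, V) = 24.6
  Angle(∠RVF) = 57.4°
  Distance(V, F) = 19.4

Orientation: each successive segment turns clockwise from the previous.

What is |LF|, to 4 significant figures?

27.61

B is at the origin; BC runs at 114.4° with length 22.5, so C = (-9.295, 20.49). ∠BCL = 53.9° gives CL at -11.70° from the x-axis; with |CL| = 21.7, L = (11.95, 16.09). CL ⟂ LR, so LR runs at -101.7°; with |LR| = 29.4, R = (5.992, -12.70). ∠LRV = 112.5° gives RV at -169.2° from the x-axis; with |RV| = 24.6, V = (-18.17, -17.31). ∠RVF = 57.4° gives VF at 68.20° from the x-axis; with |VF| = 19.4, F = (-10.97, 0.7038). Then |LF| = |F − L| = 27.61.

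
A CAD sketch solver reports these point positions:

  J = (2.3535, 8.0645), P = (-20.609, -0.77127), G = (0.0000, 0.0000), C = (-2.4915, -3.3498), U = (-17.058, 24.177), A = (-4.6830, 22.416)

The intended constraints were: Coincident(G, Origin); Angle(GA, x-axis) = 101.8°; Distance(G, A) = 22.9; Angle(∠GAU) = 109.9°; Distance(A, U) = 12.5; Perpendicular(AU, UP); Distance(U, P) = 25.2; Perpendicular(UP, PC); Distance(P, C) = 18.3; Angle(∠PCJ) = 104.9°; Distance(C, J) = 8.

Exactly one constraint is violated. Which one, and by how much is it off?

Distance(C, J) = 8 — off by 4.40.

G = (0.00, 0.00) ✓; GA at 101.8° ✓; |GA| = 22.90 ✓; ∠GAU = 109.9° ✓; |AU| = 12.50 ✓; ∠(AU, UP) = 90.00° ✓; |UP| = 25.20 ✓; ∠(UP, PC) = 90.00° ✓; |PC| = 18.30 ✓; ∠PCJ = 104.9° ✓; |CJ| = 12.40 ✗.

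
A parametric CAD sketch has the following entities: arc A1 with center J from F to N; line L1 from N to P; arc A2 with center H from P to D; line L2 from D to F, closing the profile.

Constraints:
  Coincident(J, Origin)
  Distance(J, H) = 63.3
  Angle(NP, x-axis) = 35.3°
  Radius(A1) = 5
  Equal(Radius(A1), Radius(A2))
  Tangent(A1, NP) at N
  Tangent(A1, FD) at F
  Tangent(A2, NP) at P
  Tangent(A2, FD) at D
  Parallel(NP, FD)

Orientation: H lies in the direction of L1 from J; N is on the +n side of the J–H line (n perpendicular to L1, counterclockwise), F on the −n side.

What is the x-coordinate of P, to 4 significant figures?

48.77

The slot axis is L1's direction at 35.3°, so u = (cos 35.3°, sin 35.3°) = (0.8161, 0.5779) and n = (−sin 35.3°, cos 35.3°) = (-0.5779, 0.8161). J is at the origin and H lies 63.3 along u from J, so H = 63.3·u = (51.66, 36.58). Tangency of A1 to both parallel lines with radius 5.0 puts N and F at J ± 5.0·n: N = (-2.889, 4.081), F = (2.889, -4.081). Equal radii place P and D the same way about H: P = H + 5.0·n = (48.77, 40.66), D = H − 5.0·n = (54.55, 32.50). So P.x = 48.77.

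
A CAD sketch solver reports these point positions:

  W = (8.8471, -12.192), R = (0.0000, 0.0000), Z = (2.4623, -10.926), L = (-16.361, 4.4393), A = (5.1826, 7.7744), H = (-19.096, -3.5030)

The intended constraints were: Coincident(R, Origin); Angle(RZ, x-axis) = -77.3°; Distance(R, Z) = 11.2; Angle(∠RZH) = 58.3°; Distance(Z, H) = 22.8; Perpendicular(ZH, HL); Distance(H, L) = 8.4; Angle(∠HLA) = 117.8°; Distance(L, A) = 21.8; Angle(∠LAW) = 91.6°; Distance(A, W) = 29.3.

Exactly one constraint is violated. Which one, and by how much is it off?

Distance(A, W) = 29.3 — off by 9.00.

R = (0.00, 0.00) ✓; RZ at -77.30° ✓; |RZ| = 11.20 ✓; ∠RZH = 58.30° ✓; |ZH| = 22.80 ✓; ∠(ZH, HL) = 90.00° ✓; |HL| = 8.400 ✓; ∠HLA = 117.8° ✓; |LA| = 21.80 ✓; ∠LAW = 91.60° ✓; |AW| = 20.30 ✗.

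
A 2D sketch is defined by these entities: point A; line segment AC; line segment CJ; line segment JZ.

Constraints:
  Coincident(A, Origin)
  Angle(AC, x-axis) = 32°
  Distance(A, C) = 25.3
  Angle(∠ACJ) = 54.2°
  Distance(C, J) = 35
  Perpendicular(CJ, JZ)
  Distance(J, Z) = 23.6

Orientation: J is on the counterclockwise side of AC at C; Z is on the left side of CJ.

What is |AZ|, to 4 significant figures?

20.43

∠ACJ = 54.2°, so CJ runs at 32.0° + (180° − 54.2°) = 157.8° from the x-axis; with |CJ| = 35.0, J = C + 35.0·(cos 157.8°, sin 157.8°) = (-10.95, 26.63). CJ is perpendicular to JZ; with |JZ| = 23.6 on the left of CJ, Z = J + 23.6·(-0.3778, -0.9259) = (-19.87, 4.781). Then |AZ| = |Z − A| = 20.43.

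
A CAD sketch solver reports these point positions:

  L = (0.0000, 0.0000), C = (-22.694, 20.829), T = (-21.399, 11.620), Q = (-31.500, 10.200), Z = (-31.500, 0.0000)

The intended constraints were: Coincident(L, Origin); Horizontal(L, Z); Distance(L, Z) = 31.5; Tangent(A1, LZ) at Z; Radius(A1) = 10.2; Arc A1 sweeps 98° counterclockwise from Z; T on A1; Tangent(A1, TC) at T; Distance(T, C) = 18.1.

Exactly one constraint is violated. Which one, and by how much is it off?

Distance(T, C) = 18.1 — off by 8.80.

L = (0.00, 0.00) ✓; L.y = 0.00, Z.y = 0.00 ✓; |LZ| = 31.50 ✓; ∠(QZ, ZL) = 90.00° ✓; |QZ| = 10.20 ✓; bearing(Q→T) − bearing(Q→Z) = 98.00° ✓; |QT| = 10.20 ✓; ∠(QT, TC) = 90.00° ✓; |TC| = 9.300 ✗.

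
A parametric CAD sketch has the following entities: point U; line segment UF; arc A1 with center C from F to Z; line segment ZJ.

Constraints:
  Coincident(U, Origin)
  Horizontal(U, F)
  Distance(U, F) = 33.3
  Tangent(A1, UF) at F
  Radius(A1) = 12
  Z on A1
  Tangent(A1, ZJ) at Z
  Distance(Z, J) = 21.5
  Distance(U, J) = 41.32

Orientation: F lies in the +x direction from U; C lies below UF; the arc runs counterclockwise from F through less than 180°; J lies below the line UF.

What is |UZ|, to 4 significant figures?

24.94

Checks: |CZ| = 12.00 ✓; ∠(CZ, ZJ) = 90.00° ✓; |ZJ| = 21.50 ✓; |UJ| = 41.32 ✓.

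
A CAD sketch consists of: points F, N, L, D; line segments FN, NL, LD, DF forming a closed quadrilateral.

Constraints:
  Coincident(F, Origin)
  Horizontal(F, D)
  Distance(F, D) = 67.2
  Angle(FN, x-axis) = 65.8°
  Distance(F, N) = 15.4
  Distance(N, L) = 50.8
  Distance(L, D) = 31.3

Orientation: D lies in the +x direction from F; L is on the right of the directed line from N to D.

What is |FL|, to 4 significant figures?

48.14

F is at the origin; FD is horizontal with |FD| = 67.2 and D in +x, so D = (67.2, 0). FN runs at 65.8° with |FN| = 15.4, so N = (6.313, 14.05). L is determined by |NL| = 50.8 and |LD| = 31.3 together: it lies at the intersection of circle(N, 50.8) and circle(D, 31.3). With |ND| = 62.49, the foot of the radical line on ND is 44.05 from N and the perpendicular offset is √(50.8² − 44.05²) = 25.30. Taking the right-of-ND solution: L = (43.55, -20.51).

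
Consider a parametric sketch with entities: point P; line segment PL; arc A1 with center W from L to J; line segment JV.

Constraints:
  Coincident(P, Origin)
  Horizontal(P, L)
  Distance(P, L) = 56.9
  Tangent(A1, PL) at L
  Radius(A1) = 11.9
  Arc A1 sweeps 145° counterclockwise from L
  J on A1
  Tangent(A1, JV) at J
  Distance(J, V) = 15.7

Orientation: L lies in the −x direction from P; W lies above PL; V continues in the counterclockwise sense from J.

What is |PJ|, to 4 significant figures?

54.55

P is at the origin; P and L share the same y with |PL| = 56.9 and L on the −x side, so L = (-56.90, 0.000). Tangency of A1 to PL means the radius WL is perpendicular to PL, so W = L + (0, 11.9) = (-56.90, 11.90). On A1, L sits at bearing -90° from W; a 145° counterclockwise sweep puts J at bearing 55°, so J = W + 11.9·(cos 55°, sin 55°) = (-50.07, 21.65). Then |PJ| = |J − P| = 54.55.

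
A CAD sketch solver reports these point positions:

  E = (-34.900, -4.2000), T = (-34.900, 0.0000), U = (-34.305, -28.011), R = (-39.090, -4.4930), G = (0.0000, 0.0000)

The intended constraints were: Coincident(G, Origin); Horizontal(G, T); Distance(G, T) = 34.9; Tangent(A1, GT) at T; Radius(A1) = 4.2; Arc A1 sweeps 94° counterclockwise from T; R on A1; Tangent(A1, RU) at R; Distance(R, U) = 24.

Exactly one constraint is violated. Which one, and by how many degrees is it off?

Tangent(A1, RU) at R — off by 7.50°.

G = (0.00, 0.00) ✓; G.y = 0.00, T.y = 0.00 ✓; |GT| = 34.90 ✓; ∠(ET, TG) = 90.00° ✓; |ET| = 4.200 ✓; bearing(E→R) − bearing(E→T) = 94.00° ✓; |ER| = 4.200 ✓; ∠(ER, RU) = 82.50° ✗; |RU| = 24.00 ✓.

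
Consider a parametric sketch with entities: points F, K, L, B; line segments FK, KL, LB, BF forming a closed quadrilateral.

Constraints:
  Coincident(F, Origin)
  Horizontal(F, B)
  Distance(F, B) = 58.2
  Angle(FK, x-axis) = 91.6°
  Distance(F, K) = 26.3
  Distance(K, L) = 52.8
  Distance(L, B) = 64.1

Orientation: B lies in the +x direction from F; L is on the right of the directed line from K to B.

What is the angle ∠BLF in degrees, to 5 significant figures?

65.222°

Checks: |KL| = 52.80 ✓; |LB| = 64.10 ✓.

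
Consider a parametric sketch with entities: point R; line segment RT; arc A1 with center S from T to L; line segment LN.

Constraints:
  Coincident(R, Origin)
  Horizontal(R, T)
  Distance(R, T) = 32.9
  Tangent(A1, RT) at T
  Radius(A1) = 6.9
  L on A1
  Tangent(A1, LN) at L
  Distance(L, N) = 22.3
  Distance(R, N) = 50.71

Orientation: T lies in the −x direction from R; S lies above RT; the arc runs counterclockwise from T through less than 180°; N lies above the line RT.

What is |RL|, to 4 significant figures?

29.87

R is at the origin; RT is horizontal with |RT| = 32.9 and T on the −x side, so T = (-32.90, 0.000). Tangency of A1 to RT means the radius ST is perpendicular to RT, so S = T + (0, 6.9) = (-32.90, 6.900). Since SL ⟂ LN (tangency), |SN| = √(6.9² + 22.3²) = 23.34 regardless of where L sits on A1. So N lies on both circle(R, 50.71) and circle(S, 23.34); the above-RT intersection is N = (-42.02, 28.39). L is the foot of the tangent from N: L = (-27.63, 11.35).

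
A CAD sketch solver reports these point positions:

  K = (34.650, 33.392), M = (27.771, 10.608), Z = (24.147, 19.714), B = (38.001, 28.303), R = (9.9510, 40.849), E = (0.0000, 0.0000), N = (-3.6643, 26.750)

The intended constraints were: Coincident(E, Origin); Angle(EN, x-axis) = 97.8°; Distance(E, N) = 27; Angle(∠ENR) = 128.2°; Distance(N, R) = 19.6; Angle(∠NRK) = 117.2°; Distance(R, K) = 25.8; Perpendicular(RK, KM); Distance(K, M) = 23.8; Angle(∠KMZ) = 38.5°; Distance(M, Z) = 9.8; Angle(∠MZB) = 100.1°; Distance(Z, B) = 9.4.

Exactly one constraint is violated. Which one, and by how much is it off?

Distance(Z, B) = 9.4 — off by 6.90.

E = (0.00, 0.00) ✓; EN at 97.80° ✓; |EN| = 27.00 ✓; ∠ENR = 128.2° ✓; |NR| = 19.60 ✓; ∠NRK = 117.2° ✓; |RK| = 25.80 ✓; ∠(RK, KM) = 90.00° ✓; |KM| = 23.80 ✓; ∠KMZ = 38.50° ✓; |MZ| = 9.801 ✓; ∠MZB = 100.1° ✓; |ZB| = 16.30 ✗.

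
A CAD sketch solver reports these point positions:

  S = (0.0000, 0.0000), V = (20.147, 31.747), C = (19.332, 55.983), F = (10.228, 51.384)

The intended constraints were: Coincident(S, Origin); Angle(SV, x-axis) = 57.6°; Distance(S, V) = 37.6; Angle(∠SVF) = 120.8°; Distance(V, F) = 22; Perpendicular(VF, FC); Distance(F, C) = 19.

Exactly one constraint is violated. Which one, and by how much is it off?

Distance(F, C) = 19 — off by 8.80.

S = (0.00, 0.00) ✓; SV at 57.60° ✓; |SV| = 37.60 ✓; ∠SVF = 120.8° ✓; |VF| = 22.00 ✓; ∠(VF, FC) = 90.00° ✓; |FC| = 10.20 ✗.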